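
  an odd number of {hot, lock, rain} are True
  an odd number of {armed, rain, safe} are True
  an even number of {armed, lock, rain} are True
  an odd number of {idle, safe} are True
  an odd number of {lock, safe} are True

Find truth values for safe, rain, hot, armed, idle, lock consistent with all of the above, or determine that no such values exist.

safe=T; rain=T; hot=F; armed=T; idle=F; lock=F

{hot, lock, rain}: 1 true → odd ✓
{armed, rain, safe}: 3 true → odd ✓
{armed, lock, rain}: 2 true → even ✓
{idle, safe}: 1 true → odd ✓
{lock, safe}: 1 true → odd ✓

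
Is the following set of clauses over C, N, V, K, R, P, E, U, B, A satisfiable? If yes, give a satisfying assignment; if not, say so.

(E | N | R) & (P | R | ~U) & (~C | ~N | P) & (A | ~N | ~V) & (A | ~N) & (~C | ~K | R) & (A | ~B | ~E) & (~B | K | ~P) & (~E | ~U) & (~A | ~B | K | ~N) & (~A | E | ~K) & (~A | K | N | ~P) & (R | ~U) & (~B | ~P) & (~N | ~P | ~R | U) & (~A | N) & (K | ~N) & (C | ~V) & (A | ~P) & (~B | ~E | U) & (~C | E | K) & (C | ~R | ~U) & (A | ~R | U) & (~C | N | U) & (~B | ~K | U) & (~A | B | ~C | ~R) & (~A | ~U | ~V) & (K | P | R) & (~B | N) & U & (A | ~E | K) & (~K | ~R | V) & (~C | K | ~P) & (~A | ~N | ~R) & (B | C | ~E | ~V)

C: True, N: False, V: True, K: True, R: True, P: False, E: False, U: True, B: False, A: False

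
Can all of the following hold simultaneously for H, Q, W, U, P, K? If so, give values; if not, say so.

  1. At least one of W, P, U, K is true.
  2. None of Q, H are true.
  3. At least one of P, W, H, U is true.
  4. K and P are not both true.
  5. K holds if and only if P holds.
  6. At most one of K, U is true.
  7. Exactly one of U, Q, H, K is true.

H=F, Q=F, W=F, U=T, P=F, K=F

  (1) {W, P, U, K}: 1 true — at least one ✓
  (2) {Q, H}: 0 true — none ✓
  (3) {P, W, H, U}: 1 true — at least one ✓
  (4) K=F, P=F — not both ✓
  (5) K=F, P=F — same ✓
  (6) {K, U}: 1 true — at most one ✓
  (7) {U, Q, H, K}: 1 true — exactly one ✓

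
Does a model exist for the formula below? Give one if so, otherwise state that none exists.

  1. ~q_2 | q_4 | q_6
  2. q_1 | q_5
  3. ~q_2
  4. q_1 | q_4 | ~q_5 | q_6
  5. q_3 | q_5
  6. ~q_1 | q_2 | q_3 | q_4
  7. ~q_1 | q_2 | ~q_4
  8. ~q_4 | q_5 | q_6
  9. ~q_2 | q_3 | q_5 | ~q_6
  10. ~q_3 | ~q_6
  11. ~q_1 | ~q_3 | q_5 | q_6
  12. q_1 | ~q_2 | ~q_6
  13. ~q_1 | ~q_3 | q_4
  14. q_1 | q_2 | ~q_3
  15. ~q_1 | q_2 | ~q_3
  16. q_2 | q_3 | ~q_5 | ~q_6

q_1: False, q_2: False, q_3: False, q_4: True, q_5: True, q_6: False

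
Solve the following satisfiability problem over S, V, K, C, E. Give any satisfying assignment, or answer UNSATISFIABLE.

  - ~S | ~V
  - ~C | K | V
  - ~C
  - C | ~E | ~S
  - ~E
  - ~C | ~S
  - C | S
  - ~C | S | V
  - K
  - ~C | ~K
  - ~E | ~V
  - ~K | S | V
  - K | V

Unit clause (~C) forces C = False.
Unit clause (~E) forces E = False.
In (C | S) only S is left, so S = True.
Unit clause (K) forces K = True.
In (~S | ~V) only ~V is left, so V = False.
All clauses satisfied.

S = True, V = False, K = True, C = False, E = False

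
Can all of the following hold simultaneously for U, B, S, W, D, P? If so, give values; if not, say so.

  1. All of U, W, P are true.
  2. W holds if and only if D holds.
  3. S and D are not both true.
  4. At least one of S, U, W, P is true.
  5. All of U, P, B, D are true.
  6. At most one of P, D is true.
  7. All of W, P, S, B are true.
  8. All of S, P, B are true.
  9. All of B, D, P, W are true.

The formula is unsatisfiable.

Case D = True:
  (1) forces U = True.
  (1) forces W = True.
  (1) forces P = True.
  Constraint (6) is violated (P=T, D=T) — contradiction.
Case D = False:
  Constraint (5) is violated (D=F) — contradiction.
Both cases fail — unsatisfiable.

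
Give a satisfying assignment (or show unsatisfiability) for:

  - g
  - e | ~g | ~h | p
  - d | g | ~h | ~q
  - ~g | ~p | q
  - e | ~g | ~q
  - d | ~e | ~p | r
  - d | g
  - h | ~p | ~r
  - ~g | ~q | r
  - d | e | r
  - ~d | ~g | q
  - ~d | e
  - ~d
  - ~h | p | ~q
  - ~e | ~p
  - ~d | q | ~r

q: False; r: True; d: False; p: False; h: True; e: True; g: True

Unit clause (g) forces g = True.
Unit clause (~d) forces d = False.
Set q = False.
  then (~g | ~p | q) forces p = False.
Set r = True.
Set h = True.
  then (e | ~g | ~h | p) forces e = True.
All clauses satisfied.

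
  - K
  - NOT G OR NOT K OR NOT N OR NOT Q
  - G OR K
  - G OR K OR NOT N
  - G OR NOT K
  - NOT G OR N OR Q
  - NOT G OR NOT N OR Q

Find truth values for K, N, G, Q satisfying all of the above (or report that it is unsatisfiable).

K=T, N=F, G=T, Q=T

Unit clause (K) forces K = True.
In (G OR NOT K) only G is left, so G = True.
Set N = False.
  then (NOT G OR N OR Q) forces Q = True.
Check each clause:
  (K): K holds.
  (NOT G OR NOT K OR NOT N OR NOT Q): NOT N holds.
  (G OR K): G holds.
  (G OR K OR NOT N): G holds.
  (G OR NOT K): G holds.
  (NOT G OR N OR Q): Q holds.
  (NOT G OR NOT N OR Q): NOT N holds.
All clauses satisfied.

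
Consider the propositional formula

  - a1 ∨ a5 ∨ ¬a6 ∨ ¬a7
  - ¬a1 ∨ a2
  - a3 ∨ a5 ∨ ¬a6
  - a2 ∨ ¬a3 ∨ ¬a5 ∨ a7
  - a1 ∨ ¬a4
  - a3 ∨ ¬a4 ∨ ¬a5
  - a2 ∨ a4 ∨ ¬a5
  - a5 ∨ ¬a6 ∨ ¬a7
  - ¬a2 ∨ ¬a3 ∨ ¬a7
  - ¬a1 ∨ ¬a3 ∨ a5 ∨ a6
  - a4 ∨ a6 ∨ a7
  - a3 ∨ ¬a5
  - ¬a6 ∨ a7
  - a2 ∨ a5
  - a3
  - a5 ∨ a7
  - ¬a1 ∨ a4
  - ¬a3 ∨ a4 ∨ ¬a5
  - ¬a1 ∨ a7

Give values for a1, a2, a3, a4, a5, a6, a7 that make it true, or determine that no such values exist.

The formula is unsatisfiable.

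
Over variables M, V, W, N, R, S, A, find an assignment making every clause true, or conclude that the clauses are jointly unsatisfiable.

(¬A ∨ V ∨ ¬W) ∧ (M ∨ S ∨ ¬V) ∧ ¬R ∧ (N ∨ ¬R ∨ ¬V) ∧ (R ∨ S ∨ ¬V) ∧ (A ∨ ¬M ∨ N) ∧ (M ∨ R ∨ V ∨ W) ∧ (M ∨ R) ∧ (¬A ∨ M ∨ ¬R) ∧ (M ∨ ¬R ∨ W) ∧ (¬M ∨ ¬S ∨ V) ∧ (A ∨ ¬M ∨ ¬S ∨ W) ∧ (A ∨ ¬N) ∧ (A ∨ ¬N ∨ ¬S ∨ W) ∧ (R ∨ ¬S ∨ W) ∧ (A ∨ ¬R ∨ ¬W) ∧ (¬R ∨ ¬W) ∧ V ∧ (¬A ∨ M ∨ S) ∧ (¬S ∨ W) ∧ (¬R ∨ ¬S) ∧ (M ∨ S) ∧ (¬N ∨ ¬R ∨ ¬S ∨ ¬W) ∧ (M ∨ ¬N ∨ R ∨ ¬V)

M=T, V=T, W=T, N=T, R=F, S=T, A=T

Unit clause (¬R) forces R = False.
In (M ∨ R) only M is left, so M = True.
Unit clause (V) forces V = True.
In (R ∨ S ∨ ¬V) only S is left, so S = True.
In (R ∨ ¬S ∨ W) only W is left, so W = True.
Set N = True.
  then (A ∨ ¬N) forces A = True.
All clauses satisfied.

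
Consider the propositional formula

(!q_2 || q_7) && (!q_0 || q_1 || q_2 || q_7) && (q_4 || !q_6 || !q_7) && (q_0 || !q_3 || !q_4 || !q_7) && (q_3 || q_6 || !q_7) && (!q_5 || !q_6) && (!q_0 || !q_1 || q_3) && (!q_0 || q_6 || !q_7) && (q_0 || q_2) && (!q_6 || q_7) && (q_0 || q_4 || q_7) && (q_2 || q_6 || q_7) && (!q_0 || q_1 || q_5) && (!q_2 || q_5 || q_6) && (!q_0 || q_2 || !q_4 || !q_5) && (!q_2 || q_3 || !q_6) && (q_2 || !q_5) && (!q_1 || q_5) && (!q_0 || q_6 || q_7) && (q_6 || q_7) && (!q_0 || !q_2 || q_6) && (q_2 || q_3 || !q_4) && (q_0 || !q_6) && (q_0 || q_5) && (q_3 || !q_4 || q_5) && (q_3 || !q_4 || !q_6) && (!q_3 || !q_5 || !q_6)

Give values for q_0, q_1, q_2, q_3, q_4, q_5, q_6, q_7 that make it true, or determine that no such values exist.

q_0 = False; q_1 = True; q_2 = True; q_3 = True; q_4 = False; q_5 = True; q_6 = False; q_7 = True

Set q_0 = False.
  then (q_0 || q_2) forces q_2 = True.
  then (q_0 || !q_6) forces q_6 = False.
  then (q_0 || q_5) forces q_5 = True.
  then (!q_2 || q_7) forces q_7 = True.
  then (q_3 || q_6 || !q_7) forces q_3 = True.
  then (q_0 || !q_3 || !q_4 || !q_7) forces q_4 = False.
Set q_1 = True.
All clauses satisfied.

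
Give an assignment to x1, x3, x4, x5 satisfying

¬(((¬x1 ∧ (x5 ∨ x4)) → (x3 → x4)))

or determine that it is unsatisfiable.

x1 = False, x3 = True, x4 = False, x5 = True

  ¬(((¬x1 ∧ (x5 ∨ x4)) → (x3 → x4))) = True
    (¬x1 ∧ (x5 ∨ x4)) → (x3 → x4) = False
      ¬x1 ∧ (x5 ∨ x4) = True
        ¬x1 = True
        x5 ∨ x4 = True
      x3 → x4 = False
The formula evaluates to True.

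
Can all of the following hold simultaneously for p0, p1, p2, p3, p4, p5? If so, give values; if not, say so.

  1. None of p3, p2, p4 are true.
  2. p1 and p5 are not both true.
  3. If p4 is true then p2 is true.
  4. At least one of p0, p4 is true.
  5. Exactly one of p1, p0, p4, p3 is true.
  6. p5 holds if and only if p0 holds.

p0 = True, p1 = False, p2 = False, p3 = False, p4 = False, p5 = True

  (1) {p3, p2, p4}: 0 true — none ✓
  (2) p1=F, p5=T — not both ✓
  (3) p4=F ⇒ p2: vacuous ✓
  (4) {p0, p4}: 1 true — at least one ✓
  (5) {p1, p0, p4, p3}: 1 true — exactly one ✓
  (6) p5=T, p0=T — same ✓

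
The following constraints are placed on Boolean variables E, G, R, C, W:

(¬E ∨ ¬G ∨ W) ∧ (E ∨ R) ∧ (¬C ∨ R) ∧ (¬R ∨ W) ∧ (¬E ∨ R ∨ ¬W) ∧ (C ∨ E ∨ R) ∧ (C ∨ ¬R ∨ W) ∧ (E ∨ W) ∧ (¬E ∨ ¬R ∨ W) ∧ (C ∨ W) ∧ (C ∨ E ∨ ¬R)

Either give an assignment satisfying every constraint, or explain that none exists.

E = False; G = True; R = True; C = True; W = True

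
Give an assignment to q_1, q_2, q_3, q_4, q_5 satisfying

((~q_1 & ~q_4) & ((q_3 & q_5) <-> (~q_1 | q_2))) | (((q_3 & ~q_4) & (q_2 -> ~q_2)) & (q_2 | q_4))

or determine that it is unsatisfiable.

q_1 = False, q_2 = True, q_3 = True, q_4 = False, q_5 = True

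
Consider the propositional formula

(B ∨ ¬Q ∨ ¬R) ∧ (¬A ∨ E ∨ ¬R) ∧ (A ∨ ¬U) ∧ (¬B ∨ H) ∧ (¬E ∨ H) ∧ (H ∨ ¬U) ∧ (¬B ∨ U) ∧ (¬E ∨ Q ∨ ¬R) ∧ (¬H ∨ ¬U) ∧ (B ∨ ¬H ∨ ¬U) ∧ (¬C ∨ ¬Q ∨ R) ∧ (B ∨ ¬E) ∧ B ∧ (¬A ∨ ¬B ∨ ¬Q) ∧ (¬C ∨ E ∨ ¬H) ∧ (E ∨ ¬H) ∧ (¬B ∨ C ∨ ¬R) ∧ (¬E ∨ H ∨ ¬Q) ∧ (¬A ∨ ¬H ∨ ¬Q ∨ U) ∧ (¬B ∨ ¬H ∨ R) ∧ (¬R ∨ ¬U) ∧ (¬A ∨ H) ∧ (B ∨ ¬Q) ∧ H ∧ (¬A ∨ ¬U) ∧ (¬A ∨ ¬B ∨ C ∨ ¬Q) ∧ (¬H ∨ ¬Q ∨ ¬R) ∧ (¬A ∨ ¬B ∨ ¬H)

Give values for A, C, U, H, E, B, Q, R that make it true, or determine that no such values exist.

Case U = True:
  (A ∨ ¬U) forces A = True.
  Clause (¬A ∨ ¬U) is falsified — contradiction.
Case U = False:
  (¬B ∨ U) forces B = False.
  Clause (B) is falsified — contradiction.
Both cases fail, so the formula is unsatisfiable.

No satisfying assignment exists.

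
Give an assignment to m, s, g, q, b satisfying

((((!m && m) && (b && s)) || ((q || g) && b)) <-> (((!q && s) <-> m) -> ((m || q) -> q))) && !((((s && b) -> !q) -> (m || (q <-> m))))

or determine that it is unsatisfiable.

m=F, s=F, g=T, q=T, b=T

  (((!m && m) && (b && s)) || ((q || g) && b)) <-> (((!q && s) <-> m) -> ((m || q) -> q)) = True
    ((!m && m) && (b && s)) || ((q || g) && b) = True
      (!m && m) && (b && s) = False
        !m && m = False
          !m = True
        b && s = False
      (q || g) && b = True
        q || g = True
    ((!q && s) <-> m) -> ((m || q) -> q) = True
      (!q && s) <-> m = True
        !q && s = False
          !q = False
      (m || q) -> q = True
        m || q = True
  !((((s && b) -> !q) -> (m || (q <-> m)))) = True
    ((s && b) -> !q) -> (m || (q <-> m)) = False
      (s && b) -> !q = True
        s && b = False
        !q = False
      m || (q <-> m) = False
        q <-> m = False
Both conjuncts True, so the formula holds.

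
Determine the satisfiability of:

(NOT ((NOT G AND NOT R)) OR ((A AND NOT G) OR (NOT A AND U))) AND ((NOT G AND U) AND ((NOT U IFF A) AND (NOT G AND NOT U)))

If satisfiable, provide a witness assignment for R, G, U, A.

UNSATISFIABLE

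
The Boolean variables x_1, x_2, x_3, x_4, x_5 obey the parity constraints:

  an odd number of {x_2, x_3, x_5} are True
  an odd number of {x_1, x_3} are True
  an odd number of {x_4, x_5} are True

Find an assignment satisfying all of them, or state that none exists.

x_1: True, x_2: True, x_3: False, x_4: True, x_5: False

{x_2, x_3, x_5}: 1 true → odd ✓
{x_1, x_3}: 1 true → odd ✓
{x_4, x_5}: 1 true → odd ✓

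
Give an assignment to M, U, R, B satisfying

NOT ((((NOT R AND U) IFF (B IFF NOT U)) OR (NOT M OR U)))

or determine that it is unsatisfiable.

M: True, U: False, R: False, B: True

  NOT ((((NOT R AND U) IFF (B IFF NOT U)) OR (NOT M OR U))) = True
    ((NOT R AND U) IFF (B IFF NOT U)) OR (NOT M OR U) = False
      (NOT R AND U) IFF (B IFF NOT U) = False
        NOT R AND U = False
          NOT R = True
        B IFF NOT U = True
          NOT U = True
      NOT M OR U = False
        NOT M = False
The formula evaluates to True.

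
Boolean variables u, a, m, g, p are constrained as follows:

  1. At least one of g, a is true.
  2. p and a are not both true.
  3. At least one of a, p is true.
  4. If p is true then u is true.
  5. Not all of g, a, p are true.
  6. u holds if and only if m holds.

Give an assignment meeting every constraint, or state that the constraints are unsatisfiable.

u=T; a=T; m=T; g=T; p=F

  (1) {g, a}: 2 true — at least one ✓
  (2) p=F, a=T — not both ✓
  (3) {a, p}: 1 true — at least one ✓
  (4) p=F ⇒ u: vacuous ✓
  (5) {g, a, p}: 2/3 true — not all ✓
  (6) u=T, m=T — same ✓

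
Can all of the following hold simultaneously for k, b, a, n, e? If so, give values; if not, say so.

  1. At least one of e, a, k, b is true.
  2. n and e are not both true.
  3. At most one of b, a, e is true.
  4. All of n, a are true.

k=T; b=F; a=T; n=T; e=F

  (1) {e, a, k, b}: 2 true — at least one ✓
  (2) n=T, e=F — not both ✓
  (3) {b, a, e}: 1 true — at most one ✓
  (4) {n, a}: all 2 true ✓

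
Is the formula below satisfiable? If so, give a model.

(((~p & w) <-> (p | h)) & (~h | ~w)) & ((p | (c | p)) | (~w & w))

w = False, p = False, h = False, c = True

  ((~p & w) <-> (p | h)) & (~h | ~w) = True
    (~p & w) <-> (p | h) = True
      ~p & w = False
        ~p = True
      p | h = False
    ~h | ~w = True
      ~h = True
      ~w = True
  (p | (c | p)) | (~w & w) = True
    p | (c | p) = True
      c | p = True
    ~w & w = False
      ~w = True
Both conjuncts True, so the formula holds.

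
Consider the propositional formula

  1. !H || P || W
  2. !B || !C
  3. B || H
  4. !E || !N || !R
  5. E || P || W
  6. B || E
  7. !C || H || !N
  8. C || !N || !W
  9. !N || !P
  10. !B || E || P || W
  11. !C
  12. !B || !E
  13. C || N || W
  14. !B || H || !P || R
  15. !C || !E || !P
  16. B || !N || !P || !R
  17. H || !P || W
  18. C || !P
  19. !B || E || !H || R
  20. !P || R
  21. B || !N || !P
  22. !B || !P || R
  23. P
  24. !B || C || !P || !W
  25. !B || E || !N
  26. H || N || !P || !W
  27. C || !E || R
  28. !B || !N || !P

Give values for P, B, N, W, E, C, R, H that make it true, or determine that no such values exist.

No satisfying assignment exists.

Case C = True:
  Clause (!C) is falsified — contradiction.
Case C = False:
  (C || !P) forces P = False.
  Clause (P) is falsified — contradiction.
Both cases fail, so the formula is unsatisfiable.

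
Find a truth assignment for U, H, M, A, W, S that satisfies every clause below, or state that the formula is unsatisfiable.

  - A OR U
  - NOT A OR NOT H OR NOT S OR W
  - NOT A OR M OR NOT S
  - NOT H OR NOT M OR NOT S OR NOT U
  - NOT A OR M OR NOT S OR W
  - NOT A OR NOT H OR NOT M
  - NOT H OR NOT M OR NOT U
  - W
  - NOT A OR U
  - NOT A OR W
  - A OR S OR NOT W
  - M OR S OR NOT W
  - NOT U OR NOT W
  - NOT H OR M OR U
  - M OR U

Case U = True:
  (W) forces W = True.
  Clause (NOT U OR NOT W) is falsified — contradiction.
Case U = False:
  (A OR U) forces A = True.
  Clause (NOT A OR U) is falsified — contradiction.
Both cases fail, so the formula is unsatisfiable.

Unsatisfiable — no assignment works.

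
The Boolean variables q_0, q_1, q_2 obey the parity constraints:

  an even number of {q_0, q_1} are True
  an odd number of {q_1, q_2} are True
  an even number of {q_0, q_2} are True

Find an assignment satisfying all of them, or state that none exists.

UNSATISFIABLE

Adding constraints 1, 2, 3 mod 2: every variable appears an even number of times on the left, so the left side is 0.
But the right sides sum to 1 (mod 2). 0 ≠ 1 — the system is inconsistent.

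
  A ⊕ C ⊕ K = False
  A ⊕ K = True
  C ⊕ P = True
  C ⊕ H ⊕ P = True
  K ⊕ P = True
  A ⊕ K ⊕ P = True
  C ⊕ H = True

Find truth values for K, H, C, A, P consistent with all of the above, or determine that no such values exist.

K = True, H = False, C = True, A = False, P = False

A ⊕ C ⊕ K = F ⊕ T ⊕ T = False ✓
A ⊕ K = F ⊕ T = True ✓
C ⊕ P = T ⊕ F = True ✓
C ⊕ H ⊕ P = T ⊕ F ⊕ F = True ✓
K ⊕ P = T ⊕ F = True ✓
A ⊕ K ⊕ P = F ⊕ T ⊕ F = True ✓
C ⊕ H = T ⊕ F = True ✓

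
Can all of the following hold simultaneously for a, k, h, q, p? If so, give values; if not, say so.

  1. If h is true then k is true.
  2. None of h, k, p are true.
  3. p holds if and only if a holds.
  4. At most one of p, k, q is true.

a=F; k=F; h=F; q=T; p=F

  (1) h=F ⇒ k: vacuous ✓
  (2) {h, k, p}: 0 true — none ✓
  (3) p=F, a=F — same ✓
  (4) {p, k, q}: 1 true — at most one ✓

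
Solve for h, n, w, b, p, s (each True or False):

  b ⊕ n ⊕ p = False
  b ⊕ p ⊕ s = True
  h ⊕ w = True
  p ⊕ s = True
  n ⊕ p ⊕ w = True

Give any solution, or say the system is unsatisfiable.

h: False, n: True, w: True, b: False, p: True, s: False

b ⊕ n ⊕ p = F ⊕ T ⊕ T = False ✓
b ⊕ p ⊕ s = F ⊕ T ⊕ F = True ✓
h ⊕ w = F ⊕ T = True ✓
p ⊕ s = T ⊕ F = True ✓
n ⊕ p ⊕ w = T ⊕ T ⊕ T = True ✓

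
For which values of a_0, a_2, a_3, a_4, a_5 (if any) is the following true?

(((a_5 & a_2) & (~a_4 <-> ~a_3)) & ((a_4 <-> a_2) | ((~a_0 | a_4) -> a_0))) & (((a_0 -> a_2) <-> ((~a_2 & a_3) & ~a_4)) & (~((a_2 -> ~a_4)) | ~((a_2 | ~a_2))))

Case a_2 = True: the conjunct (a_0 -> a_2) <-> ((~a_2 & a_3) & ~a_4) becomes (a_0 -> True) <-> (False & ~a_4) = False.
Case a_2 = False: the conjunct a_2 is False.
Both cases fail — unsatisfiable.

The formula is unsatisfiable.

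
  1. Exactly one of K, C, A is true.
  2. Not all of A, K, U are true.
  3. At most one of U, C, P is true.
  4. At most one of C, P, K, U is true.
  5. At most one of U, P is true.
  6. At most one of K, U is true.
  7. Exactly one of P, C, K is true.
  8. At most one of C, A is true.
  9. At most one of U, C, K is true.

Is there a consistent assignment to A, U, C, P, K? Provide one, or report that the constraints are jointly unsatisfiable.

A = False; U = False; C = True; P = False; K = False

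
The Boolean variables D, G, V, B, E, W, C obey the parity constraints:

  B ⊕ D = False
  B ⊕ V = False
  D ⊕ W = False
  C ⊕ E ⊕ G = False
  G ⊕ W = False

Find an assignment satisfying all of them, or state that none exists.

D=T, G=T, V=T, B=T, E=T, W=T, C=F

B ⊕ D = T ⊕ T = False ✓
B ⊕ V = T ⊕ T = False ✓
D ⊕ W = T ⊕ T = False ✓
C ⊕ E ⊕ G = F ⊕ T ⊕ T = False ✓
G ⊕ W = T ⊕ T = False ✓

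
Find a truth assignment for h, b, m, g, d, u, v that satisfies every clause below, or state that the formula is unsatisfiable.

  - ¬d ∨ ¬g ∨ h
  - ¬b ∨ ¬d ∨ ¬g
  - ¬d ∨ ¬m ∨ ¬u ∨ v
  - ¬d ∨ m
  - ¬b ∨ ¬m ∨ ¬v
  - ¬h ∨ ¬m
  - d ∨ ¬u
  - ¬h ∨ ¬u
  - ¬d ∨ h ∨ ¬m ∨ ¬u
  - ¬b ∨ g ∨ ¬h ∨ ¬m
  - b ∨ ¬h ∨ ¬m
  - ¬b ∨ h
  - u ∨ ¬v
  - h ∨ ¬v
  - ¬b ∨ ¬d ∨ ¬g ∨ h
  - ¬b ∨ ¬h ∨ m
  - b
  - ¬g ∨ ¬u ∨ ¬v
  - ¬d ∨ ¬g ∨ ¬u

Unsatisfiable — no assignment works.

Case b = True:
  (¬b ∨ h) forces h = True.
  (¬h ∨ ¬m) forces m = False.
  Clause (¬b ∨ ¬h ∨ m) is falsified — contradiction.
Case b = False:
  Clause (b) is falsified — contradiction.
Both cases fail, so the formula is unsatisfiable.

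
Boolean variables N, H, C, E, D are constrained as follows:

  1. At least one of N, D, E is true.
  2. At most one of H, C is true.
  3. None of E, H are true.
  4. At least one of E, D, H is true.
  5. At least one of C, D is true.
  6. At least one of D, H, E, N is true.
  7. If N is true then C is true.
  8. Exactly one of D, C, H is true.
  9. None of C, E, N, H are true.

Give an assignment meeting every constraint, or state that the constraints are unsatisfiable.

N = False; H = False; C = False; E = False; D = True

  (1) {N, D, E}: 1 true — at least one ✓
  (2) {H, C}: 0 true — at most one ✓
  (3) {E, H}: 0 true — none ✓
  (4) {E, D, H}: 1 true — at least one ✓
  (5) {C, D}: 1 true — at least one ✓
  (6) {D, H, E, N}: 1 true — at least one ✓
  (7) N=F ⇒ C: vacuous ✓
  (8) {D, C, H}: 1 true — exactly one ✓
  (9) {C, E, N, H}: 0 true — none ✓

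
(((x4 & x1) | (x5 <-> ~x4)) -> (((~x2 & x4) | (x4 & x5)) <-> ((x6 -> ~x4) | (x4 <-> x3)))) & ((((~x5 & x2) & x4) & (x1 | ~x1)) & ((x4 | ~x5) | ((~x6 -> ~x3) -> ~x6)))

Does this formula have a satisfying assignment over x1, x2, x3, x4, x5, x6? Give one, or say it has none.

x1=T, x2=T, x3=F, x4=T, x5=F, x6=T

  ((x4 & x1) | (x5 <-> ~x4)) -> (((~x2 & x4) | (x4 & x5)) <-> ((x6 -> ~x4) | (x4 <-> x3))) = True
    (x4 & x1) | (x5 <-> ~x4) = True
      x4 & x1 = True
      x5 <-> ~x4 = True
        ~x4 = False
    ((~x2 & x4) | (x4 & x5)) <-> ((x6 -> ~x4) | (x4 <-> x3)) = True
      (~x2 & x4) | (x4 & x5) = False
        ~x2 & x4 = False
          ~x2 = False
        x4 & x5 = False
      (x6 -> ~x4) | (x4 <-> x3) = False
        x6 -> ~x4 = False
          ~x4 = False
        x4 <-> x3 = False
  (((~x5 & x2) & x4) & (x1 | ~x1)) & ((x4 | ~x5) | ((~x6 -> ~x3) -> ~x6)) = True
    ((~x5 & x2) & x4) & (x1 | ~x1) = True
      (~x5 & x2) & x4 = True
        ~x5 & x2 = True
          ~x5 = True
      x1 | ~x1 = True
        ~x1 = False
    (x4 | ~x5) | ((~x6 -> ~x3) -> ~x6) = True
      x4 | ~x5 = True
        ~x5 = True
      (~x6 -> ~x3) -> ~x6 = False
        ~x6 -> ~x3 = True
          ~x6 = False
          ~x3 = True
        ~x6 = False
Both conjuncts True, so the formula holds.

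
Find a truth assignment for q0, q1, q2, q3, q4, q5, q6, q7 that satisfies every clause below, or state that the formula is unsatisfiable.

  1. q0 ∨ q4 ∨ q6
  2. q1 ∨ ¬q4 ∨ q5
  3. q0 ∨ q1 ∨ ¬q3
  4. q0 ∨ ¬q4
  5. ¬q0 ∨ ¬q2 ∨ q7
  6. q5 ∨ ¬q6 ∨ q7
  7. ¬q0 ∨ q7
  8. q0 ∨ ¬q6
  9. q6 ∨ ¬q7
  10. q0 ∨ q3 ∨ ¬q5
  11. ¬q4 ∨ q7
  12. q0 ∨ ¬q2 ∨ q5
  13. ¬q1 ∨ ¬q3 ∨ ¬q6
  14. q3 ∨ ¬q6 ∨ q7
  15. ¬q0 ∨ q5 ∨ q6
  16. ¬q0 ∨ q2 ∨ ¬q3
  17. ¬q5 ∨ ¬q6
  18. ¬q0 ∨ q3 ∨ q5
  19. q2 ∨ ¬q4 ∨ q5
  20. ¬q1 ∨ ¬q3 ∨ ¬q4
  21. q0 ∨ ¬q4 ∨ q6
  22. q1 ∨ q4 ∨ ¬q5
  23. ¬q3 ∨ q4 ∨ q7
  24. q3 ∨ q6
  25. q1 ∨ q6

q0 = True, q1 = False, q2 = True, q3 = True, q4 = False, q5 = False, q6 = True, q7 = True

Try q0 = False:
  (q0 ∨ ¬q4) forces q4 = False.
  (q0 ∨ q4 ∨ q6) forces q6 = True.
  clause (q0 ∨ ¬q6) is falsified — backtrack.
So q0 = True.
  then (¬q0 ∨ q7) forces q7 = True.
  then (q6 ∨ ¬q7) forces q6 = True.
  then (¬q5 ∨ ¬q6) forces q5 = False.
  then (¬q0 ∨ q3 ∨ q5) forces q3 = True.
  then (¬q1 ∨ ¬q3 ∨ ¬q6) forces q1 = False.
  then (¬q0 ∨ q2 ∨ ¬q3) forces q2 = True.
  then (q1 ∨ ¬q4 ∨ q5) forces q4 = False.
All clauses satisfied.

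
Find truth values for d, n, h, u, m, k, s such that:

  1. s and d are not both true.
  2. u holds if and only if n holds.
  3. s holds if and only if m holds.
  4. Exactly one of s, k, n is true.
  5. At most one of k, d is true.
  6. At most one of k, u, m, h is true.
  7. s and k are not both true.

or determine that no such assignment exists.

d = True, n = True, h = False, u = True, m = False, k = False, s = False

  (1) s=F, d=T — not both ✓
  (2) u=T, n=T — same ✓
  (3) s=F, m=F — same ✓
  (4) {s, k, n}: 1 true — exactly one ✓
  (5) {k, d}: 1 true — at most one ✓
  (6) {k, u, m, h}: 1 true — at most one ✓
  (7) s=F, k=F — not both ✓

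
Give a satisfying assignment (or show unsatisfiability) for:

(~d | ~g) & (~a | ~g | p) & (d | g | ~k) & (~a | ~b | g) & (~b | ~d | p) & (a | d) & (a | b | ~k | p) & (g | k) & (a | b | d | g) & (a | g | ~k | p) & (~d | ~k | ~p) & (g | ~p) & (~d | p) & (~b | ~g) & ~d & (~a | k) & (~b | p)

Unit clause (~d) forces d = False.
In (a | d) only a is left, so a = True.
In (~a | k) only k is left, so k = True.
In (d | g | ~k) only g is left, so g = True.
In (~b | ~g) only ~b is left, so b = False.
In (~a | ~g | p) only p is left, so p = True.
All clauses satisfied.

b=F; k=T; g=T; p=T; d=F; a=T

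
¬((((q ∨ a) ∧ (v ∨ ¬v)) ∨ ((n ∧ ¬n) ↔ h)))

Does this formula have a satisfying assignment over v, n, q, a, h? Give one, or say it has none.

v=F, n=T, q=F, a=F, h=T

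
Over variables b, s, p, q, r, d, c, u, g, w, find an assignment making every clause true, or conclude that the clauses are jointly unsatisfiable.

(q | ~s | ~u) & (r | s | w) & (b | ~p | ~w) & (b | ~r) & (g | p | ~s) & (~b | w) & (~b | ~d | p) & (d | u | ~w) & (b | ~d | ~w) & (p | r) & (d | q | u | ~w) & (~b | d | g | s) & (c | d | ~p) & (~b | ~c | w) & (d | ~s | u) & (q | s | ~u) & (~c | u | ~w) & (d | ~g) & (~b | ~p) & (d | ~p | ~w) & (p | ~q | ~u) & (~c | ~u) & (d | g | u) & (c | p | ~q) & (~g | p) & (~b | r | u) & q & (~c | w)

b = False, s = True, p = True, q = True, r = False, d = True, c = False, u = True, g = True, w = False

Unit clause (q) forces q = True.
Try b = True:
  (~b | w) forces w = True.
  (~b | ~p) forces p = False.
  (~b | ~d | p) forces d = False.
  (d | u | ~w) forces u = True.
  clause (p | ~q | ~u) is falsified — backtrack.
So b = False.
  then (b | ~r) forces r = False.
  then (p | r) forces p = True.
  then (b | ~p | ~w) forces w = False.
  then (~c | w) forces c = False.
  then (r | s | w) forces s = True.
  then (c | d | ~p) forces d = True.
Set u = True.
Set g = True.
All clauses satisfied.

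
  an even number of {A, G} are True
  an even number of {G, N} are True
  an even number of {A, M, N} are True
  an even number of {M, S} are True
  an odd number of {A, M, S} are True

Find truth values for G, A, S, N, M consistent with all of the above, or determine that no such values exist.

G: True, A: True, S: False, N: True, M: False

{A, G}: 2 true → even ✓
{G, N}: 2 true → even ✓
{A, M, N}: 2 true → even ✓
{M, S}: 0 true → even ✓
{A, M, S}: 1 true → odd ✓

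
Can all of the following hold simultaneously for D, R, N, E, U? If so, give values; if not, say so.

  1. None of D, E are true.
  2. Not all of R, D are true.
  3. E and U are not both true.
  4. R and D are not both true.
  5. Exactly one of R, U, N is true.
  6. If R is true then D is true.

D: False; R: False; N: True; E: False; U: False

  (1) {D, E}: 0 true — none ✓
  (2) {R, D}: 0/2 true — not all ✓
  (3) E=F, U=F — not both ✓
  (4) R=F, D=F — not both ✓
  (5) {R, U, N}: 1 true — exactly one ✓
  (6) R=F ⇒ D: vacuous ✓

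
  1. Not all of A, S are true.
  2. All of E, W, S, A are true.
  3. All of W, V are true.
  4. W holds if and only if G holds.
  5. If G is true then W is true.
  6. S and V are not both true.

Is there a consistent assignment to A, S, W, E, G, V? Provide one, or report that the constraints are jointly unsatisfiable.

Case A = True:
  (1) with A=T forces S = False.
  Constraint (2) is violated (S=F) — contradiction.
Case A = False:
  Constraint (2) is violated (A=F) — contradiction.
Both cases fail — unsatisfiable.

No satisfying assignment exists.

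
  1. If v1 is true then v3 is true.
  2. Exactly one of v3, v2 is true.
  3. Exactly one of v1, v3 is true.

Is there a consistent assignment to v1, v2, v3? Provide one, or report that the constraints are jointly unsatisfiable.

v1=F, v2=F, v3=T

  (1) v1=F ⇒ v3: vacuous ✓
  (2) {v3, v2}: 1 true — exactly one ✓
  (3) {v1, v3}: 1 true — exactly one ✓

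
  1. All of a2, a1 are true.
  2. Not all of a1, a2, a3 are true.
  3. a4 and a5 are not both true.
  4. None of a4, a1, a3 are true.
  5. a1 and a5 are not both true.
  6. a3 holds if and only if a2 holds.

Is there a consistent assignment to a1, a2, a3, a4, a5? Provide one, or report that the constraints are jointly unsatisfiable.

Case a1 = True:
  Constraint (4) is violated (a1=T) — contradiction.
Case a1 = False:
  Constraint (1) is violated (a1=F) — contradiction.
Both cases fail — unsatisfiable.

UNSATISFIABLE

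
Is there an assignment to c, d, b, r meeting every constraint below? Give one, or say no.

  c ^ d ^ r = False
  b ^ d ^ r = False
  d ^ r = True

c = True, d = False, b = True, r = True

c ^ d ^ r = T ^ F ^ T = False ✓
b ^ d ^ r = T ^ F ^ T = False ✓
d ^ r = F ^ T = True ✓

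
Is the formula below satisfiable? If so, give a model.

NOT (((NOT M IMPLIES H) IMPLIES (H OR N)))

N = False; H = False; M = True

  NOT (((NOT M IMPLIES H) IMPLIES (H OR N))) = True
    (NOT M IMPLIES H) IMPLIES (H OR N) = False
      NOT M IMPLIES H = True
        NOT M = False
      H OR N = False
The formula evaluates to True.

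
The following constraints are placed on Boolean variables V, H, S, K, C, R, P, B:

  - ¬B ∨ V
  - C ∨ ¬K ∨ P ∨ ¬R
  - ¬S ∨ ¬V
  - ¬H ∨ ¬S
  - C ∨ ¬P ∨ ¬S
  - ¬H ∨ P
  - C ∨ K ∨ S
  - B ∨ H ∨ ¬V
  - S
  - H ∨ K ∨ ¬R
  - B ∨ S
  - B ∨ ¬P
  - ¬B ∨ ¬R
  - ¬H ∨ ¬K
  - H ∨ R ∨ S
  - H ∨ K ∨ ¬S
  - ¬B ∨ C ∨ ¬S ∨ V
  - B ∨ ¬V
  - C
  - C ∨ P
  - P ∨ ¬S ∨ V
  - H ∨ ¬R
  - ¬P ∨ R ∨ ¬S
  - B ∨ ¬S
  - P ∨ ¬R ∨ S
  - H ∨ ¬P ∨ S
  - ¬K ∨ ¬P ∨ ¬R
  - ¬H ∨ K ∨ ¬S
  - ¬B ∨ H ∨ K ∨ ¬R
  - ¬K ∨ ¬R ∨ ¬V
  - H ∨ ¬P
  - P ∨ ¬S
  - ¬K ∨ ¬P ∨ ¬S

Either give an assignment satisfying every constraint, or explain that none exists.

Case S = True:
  (¬S ∨ ¬V) forces V = False.
  (¬B ∨ V) forces B = False.
  Clause (B ∨ ¬S) is falsified — contradiction.
Case S = False:
  Clause (S) is falsified — contradiction.
Both cases fail, so the formula is unsatisfiable.

Unsatisfiable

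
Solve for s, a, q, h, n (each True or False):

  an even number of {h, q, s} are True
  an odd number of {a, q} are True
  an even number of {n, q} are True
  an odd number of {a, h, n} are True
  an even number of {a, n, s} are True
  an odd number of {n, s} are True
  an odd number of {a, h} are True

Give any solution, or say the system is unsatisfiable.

UNSATISFIABLE

Adding constraints 1, 2, 4, 6 mod 2: every variable appears an even number of times on the left, so the left side is 0.
But the right sides sum to 1 (mod 2). 0 ≠ 1 — the system is inconsistent.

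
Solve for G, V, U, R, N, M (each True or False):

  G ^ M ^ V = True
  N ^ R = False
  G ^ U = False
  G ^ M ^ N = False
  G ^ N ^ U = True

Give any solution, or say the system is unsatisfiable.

G: True, V: False, U: True, R: True, N: True, M: False

G ^ M ^ V = T ^ F ^ F = True ✓
N ^ R = T ^ T = False ✓
G ^ U = T ^ T = False ✓
G ^ M ^ N = T ^ F ^ T = False ✓
G ^ N ^ U = T ^ T ^ T = True ✓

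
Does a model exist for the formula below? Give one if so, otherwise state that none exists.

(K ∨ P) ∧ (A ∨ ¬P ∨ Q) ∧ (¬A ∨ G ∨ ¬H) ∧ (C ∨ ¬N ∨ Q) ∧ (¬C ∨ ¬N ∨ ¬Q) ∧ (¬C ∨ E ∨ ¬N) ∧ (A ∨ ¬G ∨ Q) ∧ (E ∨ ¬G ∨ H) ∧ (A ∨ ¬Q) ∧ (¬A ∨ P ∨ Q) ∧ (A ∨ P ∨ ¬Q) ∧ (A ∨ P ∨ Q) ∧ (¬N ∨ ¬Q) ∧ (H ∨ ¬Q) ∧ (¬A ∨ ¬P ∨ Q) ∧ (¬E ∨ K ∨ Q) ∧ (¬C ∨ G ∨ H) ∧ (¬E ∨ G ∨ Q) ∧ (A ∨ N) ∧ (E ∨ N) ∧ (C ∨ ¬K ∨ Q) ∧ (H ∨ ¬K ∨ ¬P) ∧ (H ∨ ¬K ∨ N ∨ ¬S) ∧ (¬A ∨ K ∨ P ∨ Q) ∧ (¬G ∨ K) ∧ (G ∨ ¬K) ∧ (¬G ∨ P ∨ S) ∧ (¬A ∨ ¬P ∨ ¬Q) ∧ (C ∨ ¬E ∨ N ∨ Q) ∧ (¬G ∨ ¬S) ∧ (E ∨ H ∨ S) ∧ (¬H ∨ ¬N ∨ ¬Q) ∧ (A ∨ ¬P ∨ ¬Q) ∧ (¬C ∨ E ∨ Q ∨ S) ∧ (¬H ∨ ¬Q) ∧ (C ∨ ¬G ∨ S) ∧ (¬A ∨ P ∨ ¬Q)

Case P = True:
  If Q = True:
    (A ∨ ¬Q) forces A = True.
    clause (¬A ∨ ¬P ∨ ¬Q) is falsified.
  If Q = False:
    (A ∨ ¬P ∨ Q) forces A = True.
    clause (¬A ∨ ¬P ∨ Q) is falsified.
  Every sub-case reaches a contradiction.
Case P = False:
  (K ∨ P) forces K = True.
  (G ∨ ¬K) forces G = True.
  (¬G ∨ P ∨ S) forces S = True.
  Clause (¬G ∨ ¬S) is falsified — contradiction.
Both cases fail, so the formula is unsatisfiable.

Unsatisfiable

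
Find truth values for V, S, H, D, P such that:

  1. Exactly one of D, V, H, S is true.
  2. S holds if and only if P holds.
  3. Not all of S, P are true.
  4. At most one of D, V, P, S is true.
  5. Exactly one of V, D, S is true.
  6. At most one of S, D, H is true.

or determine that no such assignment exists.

V=F, S=F, H=F, D=T, P=F

  (1) {D, V, H, S}: 1 true — exactly one ✓
  (2) S=F, P=F — same ✓
  (3) {S, P}: 0/2 true — not all ✓
  (4) {D, V, P, S}: 1 true — at most one ✓
  (5) {V, D, S}: 1 true — exactly one ✓
  (6) {S, D, H}: 1 true — at most one ✓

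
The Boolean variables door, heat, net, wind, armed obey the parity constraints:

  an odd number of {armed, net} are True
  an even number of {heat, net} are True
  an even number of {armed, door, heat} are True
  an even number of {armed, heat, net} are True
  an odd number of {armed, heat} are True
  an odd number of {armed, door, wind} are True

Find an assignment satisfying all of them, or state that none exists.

door = True, heat = True, net = True, wind = False, armed = False

{armed, net}: 1 true → odd ✓
{heat, net}: 2 true → even ✓
{armed, door, heat}: 2 true → even ✓
{armed, heat, net}: 2 true → even ✓
{armed, heat}: 1 true → odd ✓
{armed, door, wind}: 1 true → odd ✓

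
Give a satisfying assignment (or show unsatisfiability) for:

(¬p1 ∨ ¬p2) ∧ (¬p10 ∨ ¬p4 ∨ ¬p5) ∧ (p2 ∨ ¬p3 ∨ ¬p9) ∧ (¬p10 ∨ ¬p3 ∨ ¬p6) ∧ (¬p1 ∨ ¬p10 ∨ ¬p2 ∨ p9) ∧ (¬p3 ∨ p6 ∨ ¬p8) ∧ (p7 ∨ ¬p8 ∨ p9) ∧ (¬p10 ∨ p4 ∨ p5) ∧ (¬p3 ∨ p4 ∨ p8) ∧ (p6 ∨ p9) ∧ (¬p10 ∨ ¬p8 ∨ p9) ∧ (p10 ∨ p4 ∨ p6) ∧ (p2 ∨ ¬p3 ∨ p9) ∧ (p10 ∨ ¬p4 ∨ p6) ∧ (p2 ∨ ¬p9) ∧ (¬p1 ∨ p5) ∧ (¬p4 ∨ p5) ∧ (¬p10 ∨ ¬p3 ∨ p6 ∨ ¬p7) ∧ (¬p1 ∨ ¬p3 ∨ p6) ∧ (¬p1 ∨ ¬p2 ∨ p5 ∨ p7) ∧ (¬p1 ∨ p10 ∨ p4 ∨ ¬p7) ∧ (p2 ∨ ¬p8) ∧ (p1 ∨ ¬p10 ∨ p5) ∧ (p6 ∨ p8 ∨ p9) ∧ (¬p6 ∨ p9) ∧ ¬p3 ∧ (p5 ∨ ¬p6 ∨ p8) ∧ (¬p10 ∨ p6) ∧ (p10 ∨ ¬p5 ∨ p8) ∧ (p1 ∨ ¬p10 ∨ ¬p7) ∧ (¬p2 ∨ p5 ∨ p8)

Unit clause (¬p3) forces p3 = False.
Set p1 = False.
Try p2 = False:
  (p2 ∨ ¬p9) forces p9 = False.
  (p6 ∨ p9) forces p6 = True.
  clause (¬p6 ∨ p9) is falsified — backtrack.
So p2 = True.
Set p4 = False.
Set p5 = False.
  then (¬p10 ∨ p4 ∨ p5) forces p10 = False.
  then (p10 ∨ p4 ∨ p6) forces p6 = True.
  then (¬p6 ∨ p9) forces p9 = True.
  then (p5 ∨ ¬p6 ∨ p8) forces p8 = True.
Set p7 = False.
All clauses satisfied.

p1=F; p2=T; p3=F; p4=F; p5=F; p6=T; p7=F; p8=T; p9=T; p10=F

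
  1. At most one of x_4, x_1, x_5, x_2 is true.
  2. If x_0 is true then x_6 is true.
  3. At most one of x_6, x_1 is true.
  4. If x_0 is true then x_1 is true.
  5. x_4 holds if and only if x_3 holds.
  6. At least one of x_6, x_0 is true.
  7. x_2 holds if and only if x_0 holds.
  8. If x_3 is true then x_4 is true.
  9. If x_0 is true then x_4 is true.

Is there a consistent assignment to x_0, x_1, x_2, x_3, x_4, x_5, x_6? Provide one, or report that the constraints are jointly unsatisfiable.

x_0=F; x_1=F; x_2=F; x_3=F; x_4=F; x_5=T; x_6=T

  (1) {x_4, x_1, x_5, x_2}: 1 true — at most one ✓
  (2) x_0=F ⇒ x_6: vacuous ✓
  (3) {x_6, x_1}: 1 true — at most one ✓
  (4) x_0=F ⇒ x_1: vacuous ✓
  (5) x_4=F, x_3=F — same ✓
  (6) {x_6, x_0}: 1 true — at least one ✓
  (7) x_2=F, x_0=F — same ✓
  (8) x_3=F ⇒ x_4: vacuous ✓
  (9) x_0=F ⇒ x_4: vacuous ✓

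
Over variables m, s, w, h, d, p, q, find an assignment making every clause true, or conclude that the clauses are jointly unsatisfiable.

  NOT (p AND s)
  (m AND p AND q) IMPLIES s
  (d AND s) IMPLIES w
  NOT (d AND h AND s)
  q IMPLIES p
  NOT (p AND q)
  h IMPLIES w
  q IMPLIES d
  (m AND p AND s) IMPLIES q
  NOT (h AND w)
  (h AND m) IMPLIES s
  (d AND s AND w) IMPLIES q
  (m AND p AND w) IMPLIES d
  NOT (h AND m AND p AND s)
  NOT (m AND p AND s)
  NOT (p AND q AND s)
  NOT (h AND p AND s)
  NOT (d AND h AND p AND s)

Set m = True.
Set s = True.
  then (NOT m OR NOT p OR NOT s) forces p = False.
  then (p OR NOT q) forces q = False.
Set w = True.
  then (NOT h OR NOT w) forces h = False.
  then (NOT d OR q OR NOT s OR NOT w) forces d = False.
All clauses satisfied.

m=T, s=T, w=T, h=F, d=F, p=F, q=F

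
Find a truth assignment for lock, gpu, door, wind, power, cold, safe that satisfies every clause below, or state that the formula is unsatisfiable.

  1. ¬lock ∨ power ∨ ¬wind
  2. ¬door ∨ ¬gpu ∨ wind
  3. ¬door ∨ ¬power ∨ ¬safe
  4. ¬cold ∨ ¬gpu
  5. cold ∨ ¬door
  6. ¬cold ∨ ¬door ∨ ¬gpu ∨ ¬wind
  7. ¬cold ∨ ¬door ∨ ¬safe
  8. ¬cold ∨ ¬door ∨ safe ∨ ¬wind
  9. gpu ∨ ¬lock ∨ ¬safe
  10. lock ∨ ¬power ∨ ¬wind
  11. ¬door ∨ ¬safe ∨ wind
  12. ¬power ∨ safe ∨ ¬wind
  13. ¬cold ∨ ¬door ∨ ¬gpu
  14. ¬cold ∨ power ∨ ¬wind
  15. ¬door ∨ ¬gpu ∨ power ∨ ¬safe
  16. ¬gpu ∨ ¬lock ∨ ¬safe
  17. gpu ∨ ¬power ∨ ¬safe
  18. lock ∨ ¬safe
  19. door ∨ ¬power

lock: False, gpu: True, door: False, wind: False, power: False, cold: False, safe: False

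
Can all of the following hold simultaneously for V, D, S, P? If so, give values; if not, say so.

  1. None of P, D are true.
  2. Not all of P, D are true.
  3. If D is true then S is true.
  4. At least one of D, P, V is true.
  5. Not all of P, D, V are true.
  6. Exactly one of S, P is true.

V: True, D: False, S: True, P: False

  (1) {P, D}: 0 true — none ✓
  (2) {P, D}: 0/2 true — not all ✓
  (3) D=F ⇒ S: vacuous ✓
  (4) {D, P, V}: 1 true — at least one ✓
  (5) {P, D, V}: 1/3 true — not all ✓
  (6) {S, P}: 1 true — exactly one ✓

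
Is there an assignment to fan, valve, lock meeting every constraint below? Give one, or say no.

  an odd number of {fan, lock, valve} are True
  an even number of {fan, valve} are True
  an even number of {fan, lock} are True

fan = True, valve = True, lock = True

{fan, lock, valve}: 3 true → odd ✓
{fan, valve}: 2 true → even ✓
{fan, lock}: 2 true → even ✓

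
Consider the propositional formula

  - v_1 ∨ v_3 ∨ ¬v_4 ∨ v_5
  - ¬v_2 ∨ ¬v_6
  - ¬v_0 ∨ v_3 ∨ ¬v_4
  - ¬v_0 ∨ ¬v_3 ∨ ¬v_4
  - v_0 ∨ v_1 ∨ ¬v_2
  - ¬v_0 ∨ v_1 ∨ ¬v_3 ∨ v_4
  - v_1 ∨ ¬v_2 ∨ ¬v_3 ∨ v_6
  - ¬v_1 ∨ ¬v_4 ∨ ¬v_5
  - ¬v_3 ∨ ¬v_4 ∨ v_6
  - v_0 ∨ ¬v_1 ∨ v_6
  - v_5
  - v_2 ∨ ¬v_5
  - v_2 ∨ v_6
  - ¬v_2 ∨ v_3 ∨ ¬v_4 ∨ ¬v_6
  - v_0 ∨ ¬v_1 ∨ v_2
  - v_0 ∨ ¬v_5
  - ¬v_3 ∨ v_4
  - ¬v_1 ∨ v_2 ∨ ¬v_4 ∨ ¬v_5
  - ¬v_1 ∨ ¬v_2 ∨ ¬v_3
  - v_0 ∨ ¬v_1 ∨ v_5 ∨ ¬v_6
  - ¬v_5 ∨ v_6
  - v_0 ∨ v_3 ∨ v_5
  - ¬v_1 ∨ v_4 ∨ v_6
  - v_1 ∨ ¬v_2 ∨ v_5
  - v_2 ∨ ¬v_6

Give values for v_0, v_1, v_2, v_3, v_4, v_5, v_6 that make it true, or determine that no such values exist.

Case v_5 = True:
  (v_2 ∨ ¬v_5) forces v_2 = True.
  (¬v_2 ∨ ¬v_6) forces v_6 = False.
  Clause (¬v_5 ∨ v_6) is falsified — contradiction.
Case v_5 = False:
  Clause (v_5) is falsified — contradiction.
Both cases fail, so the formula is unsatisfiable.

No satisfying assignment exists.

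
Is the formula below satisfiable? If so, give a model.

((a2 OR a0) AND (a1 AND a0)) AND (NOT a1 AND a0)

Case a1 = True: the conjunct NOT a1 is False.
Case a1 = False: the conjunct a1 is False.
Both cases fail — unsatisfiable.

The formula is unsatisfiable.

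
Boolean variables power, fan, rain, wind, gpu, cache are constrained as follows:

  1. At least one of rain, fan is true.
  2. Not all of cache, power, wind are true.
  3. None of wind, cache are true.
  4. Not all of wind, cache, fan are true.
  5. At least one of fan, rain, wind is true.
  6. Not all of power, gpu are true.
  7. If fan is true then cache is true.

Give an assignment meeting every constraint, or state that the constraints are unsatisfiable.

power: True, fan: False, rain: True, wind: False, gpu: False, cache: False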